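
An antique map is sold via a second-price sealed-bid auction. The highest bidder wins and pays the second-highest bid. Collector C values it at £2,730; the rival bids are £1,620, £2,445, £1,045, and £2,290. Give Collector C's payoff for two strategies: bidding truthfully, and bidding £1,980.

(a) £285  (b) £0

The highest competing bid is £2,445.
Bidding truthfully at £2,730: Collector C has the top bid, wins, and pays the second-highest bid £2,445. Payoff = £2,730 − £2,445 = £285.
Bidding £1,980: the top bid is £2,445 (a rival), so Collector C loses. Payoff = £0.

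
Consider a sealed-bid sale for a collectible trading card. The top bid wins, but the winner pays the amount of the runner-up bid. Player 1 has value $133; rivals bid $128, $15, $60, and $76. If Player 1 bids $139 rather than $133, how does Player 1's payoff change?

The highest competing bid is $128.
Bidding truthfully at $133: Player 1 has the top bid, wins, and pays the second-highest bid $128. Payoff = $133 − $128 = $5.
Bidding $139: Player 1 has the top bid, wins, and pays the second-highest bid $128. Payoff = $133 − $128 = $5.
Change = $5 − $5 = $0.

$0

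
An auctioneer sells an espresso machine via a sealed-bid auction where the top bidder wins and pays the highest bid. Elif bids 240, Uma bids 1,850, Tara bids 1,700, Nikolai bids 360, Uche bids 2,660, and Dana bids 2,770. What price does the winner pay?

2,770

Bids in descending order: Dana 2,770; Uche 2,660; Uma 1,850; Tara 1,700; Nikolai 360; Elif 240.
Dana is the highest bidder, so Dana wins.
Under the first-price rule, the price is the highest bid: 2,770.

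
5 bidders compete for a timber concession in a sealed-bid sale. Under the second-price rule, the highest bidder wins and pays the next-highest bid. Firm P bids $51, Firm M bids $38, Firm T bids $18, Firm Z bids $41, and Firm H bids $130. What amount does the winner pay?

$51

Ranking the bids: Firm H $130 > Firm P $51 > Firm Z $41 > Firm M $38 > Firm T $18.
Firm H has the highest bid, so Firm H wins.
The second-highest bid is $51, so that is what Firm H pays.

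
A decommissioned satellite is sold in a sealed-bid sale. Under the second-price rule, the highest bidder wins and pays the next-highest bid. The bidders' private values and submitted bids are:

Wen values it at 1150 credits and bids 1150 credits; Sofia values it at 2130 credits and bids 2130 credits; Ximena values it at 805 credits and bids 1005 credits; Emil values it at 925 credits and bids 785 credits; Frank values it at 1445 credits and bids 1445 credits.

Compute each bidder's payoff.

Payoffs: Wen 0 credits, Sofia 685 credits, Ximena 0 credits, Emil 0 credits, Frank 0 credits.

Ordered from highest: Sofia 2130 credits, then Frank 1445 credits, then Wen 1150 credits, then Ximena 1005 credits, then Emil 785 credits.
Sofia has the top bid and wins; the price is the second-highest bid, 1445 credits.
Sofia's payoff = 2130 credits − 1445 credits = 685 credits. All other bidders lose, so their payoff is 0.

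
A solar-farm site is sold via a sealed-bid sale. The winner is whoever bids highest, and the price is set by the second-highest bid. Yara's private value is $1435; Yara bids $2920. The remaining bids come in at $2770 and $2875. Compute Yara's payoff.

Highest competing bid: $2875.
Yara's bid $2920 is the highest overall, so Yara wins and pays the second-highest bid, $2875.
Payoff = value − price = $1435 − $2875 = -$1440.

-$1440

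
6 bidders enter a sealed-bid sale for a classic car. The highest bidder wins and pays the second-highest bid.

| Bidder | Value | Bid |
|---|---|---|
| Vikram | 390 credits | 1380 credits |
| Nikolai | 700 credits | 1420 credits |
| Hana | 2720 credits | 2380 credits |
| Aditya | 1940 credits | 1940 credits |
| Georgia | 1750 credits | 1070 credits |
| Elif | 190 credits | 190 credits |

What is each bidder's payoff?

Payoffs: Vikram 0 credits, Nikolai 0 credits, Hana 780 credits, Aditya 0 credits, Georgia 0 credits, Elif 0 credits.

Bids in descending order: Hana 2380 credits, then Aditya 1940 credits, then Nikolai 1420 credits, then Vikram 1380 credits, then Georgia 1070 credits, then Elif 190 credits.
Hana has the top bid and wins; the price is the second-highest bid, 1940 credits.
Hana's payoff = 2720 credits − 1940 credits = 780 credits. All other bidders lose, so their payoff is 0.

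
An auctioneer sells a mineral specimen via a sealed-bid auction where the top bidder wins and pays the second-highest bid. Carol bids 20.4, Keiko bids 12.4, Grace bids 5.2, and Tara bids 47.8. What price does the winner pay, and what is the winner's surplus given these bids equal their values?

Ranking the bids: Tara 47.8; Carol 20.4; Keiko 12.4; Grace 5.2.
Tara is the highest bidder, so Tara wins.
Under the second-price rule, the price is the second-highest bid: 20.4.
Surplus = 47.8 − 20.4 = 27.4.

The winner pays 20.4 for a surplus of 27.4.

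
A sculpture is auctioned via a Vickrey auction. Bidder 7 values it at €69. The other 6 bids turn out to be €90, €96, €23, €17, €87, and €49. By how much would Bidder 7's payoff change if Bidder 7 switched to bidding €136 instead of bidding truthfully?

-€27

The highest competing bid is €96.
Bidding truthfully at €69: the top bid is €96 (a rival), so Bidder 7 loses. Payoff = €0.
Bidding €136: Bidder 7 has the top bid, wins, and pays the second-highest bid €96. Payoff = €69 − €96 = -€27.
Change = -€27 − €0 = -€27.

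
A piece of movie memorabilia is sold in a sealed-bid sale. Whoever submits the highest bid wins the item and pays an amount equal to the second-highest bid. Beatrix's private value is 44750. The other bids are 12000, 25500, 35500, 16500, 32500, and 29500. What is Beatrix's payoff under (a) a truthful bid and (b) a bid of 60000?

The highest competing bid is 35500.
Bidding truthfully at 44750: Beatrix has the top bid, wins, and pays the second-highest bid 35500. Payoff = 44750 − 35500 = 9250.
Bidding 60000: Beatrix has the top bid, wins, and pays the second-highest bid 35500. Payoff = 44750 − 35500 = 9250.
The bid only affects whether you win, not the price — here both bids land on the same side of the top rival bid, so the deviation is payoff-neutral.

(a) 9250  (b) 9250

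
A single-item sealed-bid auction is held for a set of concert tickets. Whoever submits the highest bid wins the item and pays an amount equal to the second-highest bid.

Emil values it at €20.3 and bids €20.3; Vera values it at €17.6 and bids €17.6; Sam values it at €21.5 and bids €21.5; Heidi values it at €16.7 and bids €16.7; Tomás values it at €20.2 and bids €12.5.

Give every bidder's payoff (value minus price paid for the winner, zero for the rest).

Emil €0.0, Vera €0.0, Sam €1.2, Heidi €0.0, Tomás €0.0.

Ordered from highest: Sam €21.5 > Emil €20.3 > Vera €17.6 > Heidi €16.7 > Tomás €12.5.
Sam has the top bid and wins; the price is the second-highest bid, €20.3.
Sam's payoff = €21.5 − €20.3 = €1.2. All other bidders lose, so their payoff is 0.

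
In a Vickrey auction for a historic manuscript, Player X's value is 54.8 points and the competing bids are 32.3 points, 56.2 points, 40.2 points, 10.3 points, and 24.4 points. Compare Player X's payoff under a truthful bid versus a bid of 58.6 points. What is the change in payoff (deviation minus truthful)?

-1.4 points

The highest competing bid is 56.2 points.
Bidding truthfully at 54.8 points: the top bid is 56.2 points (a rival), so Player X loses. Payoff = 0.0 points.
Bidding 58.6 points: Player X has the top bid, wins, and pays the second-highest bid 56.2 points. Payoff = 54.8 points − 56.2 points = -1.4 points.
Change = -1.4 points − 0.0 points = -1.4 points.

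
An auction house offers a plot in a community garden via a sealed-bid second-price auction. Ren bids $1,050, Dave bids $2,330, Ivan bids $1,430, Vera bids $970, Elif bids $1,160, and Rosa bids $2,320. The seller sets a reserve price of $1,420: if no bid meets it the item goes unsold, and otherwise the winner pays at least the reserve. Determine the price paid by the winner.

The winner pays $2,320.

Sorted high to low: Dave $2,330; Rosa $2,320; Ivan $1,430; Elif $1,160; Ren $1,050; Vera $970.
Dave has the highest bid, so Dave wins.
The second-highest bid is $2,320, which exceeds the reserve, so that sets the price.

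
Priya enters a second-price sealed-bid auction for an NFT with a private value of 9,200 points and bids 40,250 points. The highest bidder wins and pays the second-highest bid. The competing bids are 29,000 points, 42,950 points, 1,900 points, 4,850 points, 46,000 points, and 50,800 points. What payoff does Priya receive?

Payoff = 0 points.

Highest competing bid: 50,800 points.
Priya's bid 40,250 points is not the highest, so Priya loses, pays nothing, and earns zero payoff.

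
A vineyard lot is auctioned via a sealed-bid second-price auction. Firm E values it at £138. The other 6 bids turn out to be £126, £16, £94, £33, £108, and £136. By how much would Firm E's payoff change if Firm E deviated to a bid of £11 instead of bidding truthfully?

-£2

The highest competing bid is £136.
Bidding truthfully at £138: Firm E has the top bid, wins, and pays the second-highest bid £136. Payoff = £138 − £136 = £2.
Bidding £11: the top bid is £136 (a rival), so Firm E loses. Payoff = £0.
Change = £0 − £2 = -£2.
Deviating from a truthful bid can only lose payoff in a second-price auction — never gain.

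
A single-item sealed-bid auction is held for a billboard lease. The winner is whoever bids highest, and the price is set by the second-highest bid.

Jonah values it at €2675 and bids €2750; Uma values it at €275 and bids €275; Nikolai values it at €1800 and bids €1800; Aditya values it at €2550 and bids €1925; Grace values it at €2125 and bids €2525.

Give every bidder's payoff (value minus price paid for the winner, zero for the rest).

Bids in descending order: Jonah €2750 > Grace €2525 > Aditya €1925 > Nikolai €1800 > Uma €275.
Jonah has the top bid and wins; the price is the second-highest bid, €2525.
Jonah's payoff = €2675 − €2525 = €150. All other bidders lose, so their payoff is 0.

Jonah €150, Uma €0, Nikolai €0, Aditya €0, Grace €0.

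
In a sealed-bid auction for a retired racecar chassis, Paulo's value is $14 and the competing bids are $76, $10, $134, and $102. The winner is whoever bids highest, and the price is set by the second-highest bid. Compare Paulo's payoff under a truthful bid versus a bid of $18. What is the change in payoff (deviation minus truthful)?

The highest competing bid is $134.
Bidding truthfully at $14: the top bid is $134 (a rival), so Paulo loses. Payoff = $0.
Bidding $18: the top bid is $134 (a rival), so Paulo loses. Payoff = $0.
Change = $0 − $0 = $0.
The bid only affects whether you win, not the price — here both bids land on the same side of the top rival bid, so the deviation is payoff-neutral.

Change in payoff: $0.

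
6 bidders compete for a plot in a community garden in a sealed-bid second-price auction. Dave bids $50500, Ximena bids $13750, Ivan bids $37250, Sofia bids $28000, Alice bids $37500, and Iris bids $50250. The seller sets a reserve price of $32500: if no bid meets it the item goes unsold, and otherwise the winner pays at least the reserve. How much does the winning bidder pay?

$50250

Ordered from highest: Dave $50500; Iris $50250; Alice $37500; Ivan $37250; Sofia $28000; Ximena $13750.
Dave has the highest bid, so Dave wins.
The second-highest bid is $50250, which exceeds the reserve, so that sets the price.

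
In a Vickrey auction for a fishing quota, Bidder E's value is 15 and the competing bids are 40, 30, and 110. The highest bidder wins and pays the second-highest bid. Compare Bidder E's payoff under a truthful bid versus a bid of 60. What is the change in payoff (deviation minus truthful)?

0

The highest competing bid is 110.
Bidding truthfully at 15: the top bid is 110 (a rival), so Bidder E loses. Payoff = 0.
Bidding 60: the top bid is 110 (a rival), so Bidder E loses. Payoff = 0.
Change = 0 − 0 = 0.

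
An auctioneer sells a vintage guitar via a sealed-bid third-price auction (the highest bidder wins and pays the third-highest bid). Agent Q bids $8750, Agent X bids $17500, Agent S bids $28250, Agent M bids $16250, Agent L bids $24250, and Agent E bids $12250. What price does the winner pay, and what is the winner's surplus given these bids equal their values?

Ordered from highest: Agent S $28250 > Agent L $24250 > Agent X $17500 > Agent M $16250 > Agent E $12250 > Agent Q $8750.
Agent S is the highest bidder, so Agent S wins.
Under the third-price rule, the price is the third-highest bid: $17500.
Surplus = $28250 − $17500 = $10750.

Price $17500; surplus $10750.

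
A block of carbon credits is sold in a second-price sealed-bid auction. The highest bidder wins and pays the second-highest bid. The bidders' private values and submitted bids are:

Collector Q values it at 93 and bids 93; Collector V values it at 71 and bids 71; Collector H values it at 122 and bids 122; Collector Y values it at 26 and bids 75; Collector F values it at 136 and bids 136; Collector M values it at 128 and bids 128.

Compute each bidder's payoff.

Ordered from highest: Collector F 136 > Collector M 128 > Collector H 122 > Collector Q 93 > Collector Y 75 > Collector V 71.
Collector F has the top bid and wins; the price is the second-highest bid, 128.
Collector F's payoff = 136 − 128 = 8. All other bidders lose, so their payoff is 0.

Collector Q 0, Collector V 0, Collector H 0, Collector Y 0, Collector F 8, Collector M 0.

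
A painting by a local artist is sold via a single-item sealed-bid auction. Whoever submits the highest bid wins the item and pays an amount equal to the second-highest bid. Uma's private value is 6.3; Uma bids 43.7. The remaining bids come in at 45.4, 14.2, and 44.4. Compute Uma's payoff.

Highest competing bid: 45.4.
Uma's bid 43.7 is not the highest, so Uma loses, pays nothing, and earns zero payoff.

Uma's payoff: 0.0.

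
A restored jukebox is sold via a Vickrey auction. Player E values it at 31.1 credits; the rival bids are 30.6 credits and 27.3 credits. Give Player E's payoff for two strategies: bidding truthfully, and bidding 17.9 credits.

(a) 0.5 credits  (b) 0.0 credits

The highest competing bid is 30.6 credits.
Bidding truthfully at 31.1 credits: Player E has the top bid, wins, and pays the second-highest bid 30.6 credits. Payoff = 31.1 credits − 30.6 credits = 0.5 credits.
Bidding 17.9 credits: the top bid is 30.6 credits (a rival), so Player E loses. Payoff = 0.0 credits.
Deviating from a truthful bid can only lose payoff in a second-price auction — never gain.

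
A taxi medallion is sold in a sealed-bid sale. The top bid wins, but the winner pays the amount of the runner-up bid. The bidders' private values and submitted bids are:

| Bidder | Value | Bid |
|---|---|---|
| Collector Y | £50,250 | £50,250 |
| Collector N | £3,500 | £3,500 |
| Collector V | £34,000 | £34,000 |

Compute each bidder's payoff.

Ranking the bids: Collector Y £50,250 > Collector V £34,000 > Collector N £3,500.
Collector Y has the top bid and wins; the price is the second-highest bid, £34,000.
Collector Y's payoff = £50,250 − £34,000 = £16,250. All other bidders lose, so their payoff is 0.

Payoffs: Collector Y £16,250, Collector N £0, Collector V £0.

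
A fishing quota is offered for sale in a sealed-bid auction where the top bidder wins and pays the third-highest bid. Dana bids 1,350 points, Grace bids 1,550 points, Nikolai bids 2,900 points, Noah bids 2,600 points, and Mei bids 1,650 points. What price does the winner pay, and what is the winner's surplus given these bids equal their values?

Ordered from highest: Nikolai 2,900 points; Noah 2,600 points; Mei 1,650 points; Grace 1,550 points; Dana 1,350 points.
Nikolai is the highest bidder, so Nikolai wins.
Under the third-price rule, the price is the third-highest bid: 1,650 points.
Surplus = 2,900 points − 1,650 points = 1,250 points.

Price 1,650 points; surplus 1,250 points.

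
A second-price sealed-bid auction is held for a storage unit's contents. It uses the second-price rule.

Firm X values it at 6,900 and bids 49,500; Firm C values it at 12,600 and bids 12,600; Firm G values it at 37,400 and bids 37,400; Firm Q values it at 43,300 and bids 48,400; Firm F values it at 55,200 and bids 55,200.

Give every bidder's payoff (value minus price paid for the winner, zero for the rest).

Ranking the bids: Firm F 55,200, then Firm X 49,500, then Firm Q 48,400, then Firm G 37,400, then Firm C 12,600.
Firm F has the top bid and wins; the price is the second-highest bid, 49,500.
Firm F's payoff = 55,200 − 49,500 = 5,700. All other bidders lose, so their payoff is 0.

Firm X 0, Firm C 0, Firm G 0, Firm Q 0, Firm F 5,700.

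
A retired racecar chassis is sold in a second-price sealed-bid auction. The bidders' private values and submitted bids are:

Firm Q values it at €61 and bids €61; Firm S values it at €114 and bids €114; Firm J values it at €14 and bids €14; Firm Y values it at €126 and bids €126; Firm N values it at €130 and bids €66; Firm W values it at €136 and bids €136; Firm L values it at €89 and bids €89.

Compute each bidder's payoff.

Sorted high to low: Firm W €136; Firm Y €126; Firm S €114; Firm L €89; Firm N €66; Firm Q €61; Firm J €14.
Firm W has the top bid and wins; the price is the second-highest bid, €126.
Firm W's payoff = €136 − €126 = €10. All other bidders lose, so their payoff is 0.

Payoffs: Firm Q €0, Firm S €0, Firm J €0, Firm Y €0, Firm N €0, Firm W €10, Firm L €0.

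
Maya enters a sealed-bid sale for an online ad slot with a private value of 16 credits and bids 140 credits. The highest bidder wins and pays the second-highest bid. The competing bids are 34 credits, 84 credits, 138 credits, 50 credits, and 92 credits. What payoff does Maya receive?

Payoff = -122 credits.

Highest competing bid: 138 credits.
Maya's bid 140 credits is the highest overall, so Maya wins and pays the second-highest bid, 138 credits.
Payoff = value − price = 16 credits − 138 credits = -122 credits.
Overbidding won the item at a price above value — truthful bidding would have avoided this loss.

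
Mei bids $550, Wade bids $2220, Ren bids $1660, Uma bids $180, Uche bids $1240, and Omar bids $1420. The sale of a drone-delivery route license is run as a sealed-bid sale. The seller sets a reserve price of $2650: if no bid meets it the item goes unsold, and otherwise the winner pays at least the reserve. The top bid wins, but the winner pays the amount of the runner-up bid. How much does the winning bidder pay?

Sorted high to low: Wade $2220, then Ren $1660, then Omar $1420, then Uche $1240, then Mei $550, then Uma $180.
The top bid $2220 is below the reserve $2650, so the item goes unsold and nothing is paid.

unsold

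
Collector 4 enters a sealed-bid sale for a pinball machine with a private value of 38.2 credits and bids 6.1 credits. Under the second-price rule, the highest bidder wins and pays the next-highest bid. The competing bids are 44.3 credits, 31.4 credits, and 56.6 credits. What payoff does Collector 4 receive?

Payoff = 0.0 credits.

Highest competing bid: 56.6 credits.
Collector 4's bid 6.1 credits is not the highest, so Collector 4 loses, pays nothing, and earns zero payoff.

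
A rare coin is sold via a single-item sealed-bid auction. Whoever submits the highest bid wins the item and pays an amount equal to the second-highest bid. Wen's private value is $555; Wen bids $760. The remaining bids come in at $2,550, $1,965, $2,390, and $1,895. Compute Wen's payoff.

Wen's payoff: $0.

Highest competing bid: $2,550.
Wen's bid $760 is not the highest, so Wen loses, pays nothing, and earns zero payoff.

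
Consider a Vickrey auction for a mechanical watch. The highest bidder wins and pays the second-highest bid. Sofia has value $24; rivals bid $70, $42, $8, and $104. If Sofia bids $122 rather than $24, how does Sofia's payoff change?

The highest competing bid is $104.
Bidding truthfully at $24: the top bid is $104 (a rival), so Sofia loses. Payoff = $0.
Bidding $122: Sofia has the top bid, wins, and pays the second-highest bid $104. Payoff = $24 − $104 = -$80.
Change = -$80 − $0 = -$80.
Deviating from a truthful bid can only lose payoff in a second-price auction — never gain.

Payoff change: -$80.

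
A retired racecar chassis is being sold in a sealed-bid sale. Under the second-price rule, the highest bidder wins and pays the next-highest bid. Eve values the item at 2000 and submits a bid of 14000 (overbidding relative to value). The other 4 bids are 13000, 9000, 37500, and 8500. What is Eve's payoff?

Highest competing bid: 37500.
Eve's bid 14000 is not the highest, so Eve loses, pays nothing, and earns zero payoff.

0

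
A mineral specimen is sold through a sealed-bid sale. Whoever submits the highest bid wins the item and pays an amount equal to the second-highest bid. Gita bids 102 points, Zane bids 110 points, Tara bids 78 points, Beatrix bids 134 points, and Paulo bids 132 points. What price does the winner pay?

Price paid: 132 points.

Ranking the bids: Beatrix 134 points, then Paulo 132 points, then Zane 110 points, then Gita 102 points, then Tara 78 points.
Beatrix has the highest bid, so Beatrix wins.
The second-highest bid is 132 points, so that is what Beatrix pays.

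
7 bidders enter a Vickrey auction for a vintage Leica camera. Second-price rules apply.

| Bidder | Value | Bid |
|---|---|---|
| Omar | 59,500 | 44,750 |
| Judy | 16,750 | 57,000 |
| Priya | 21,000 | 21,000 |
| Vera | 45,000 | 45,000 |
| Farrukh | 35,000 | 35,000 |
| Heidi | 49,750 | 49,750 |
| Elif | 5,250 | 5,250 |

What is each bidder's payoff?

Payoffs: Omar 0, Judy -33,000, Priya 0, Vera 0, Farrukh 0, Heidi 0, Elif 0.

Bids in descending order: Judy 57,000, then Heidi 49,750, then Vera 45,000, then Omar 44,750, then Farrukh 35,000, then Priya 21,000, then Elif 5,250.
Judy has the top bid and wins; the price is the second-highest bid, 49,750.
Judy's payoff = 16,750 − 49,750 = -33,000. All other bidders lose, so their payoff is 0.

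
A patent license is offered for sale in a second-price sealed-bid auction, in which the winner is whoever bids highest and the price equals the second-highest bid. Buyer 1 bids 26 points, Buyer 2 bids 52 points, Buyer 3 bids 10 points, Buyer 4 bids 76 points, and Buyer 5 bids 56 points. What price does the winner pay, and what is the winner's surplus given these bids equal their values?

Price 56 points; surplus 20 points.

Sorted high to low: Buyer 4 76 points, then Buyer 5 56 points, then Buyer 2 52 points, then Buyer 1 26 points, then Buyer 3 10 points.
Buyer 4 is the highest bidder, so Buyer 4 wins.
Under the second-price rule, the price is the second-highest bid: 56 points.
Surplus = 76 points − 56 points = 20 points.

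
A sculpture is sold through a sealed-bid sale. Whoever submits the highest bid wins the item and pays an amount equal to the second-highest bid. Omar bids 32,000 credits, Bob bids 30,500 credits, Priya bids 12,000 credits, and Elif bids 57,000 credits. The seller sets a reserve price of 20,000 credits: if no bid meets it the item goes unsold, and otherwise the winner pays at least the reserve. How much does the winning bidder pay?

Price paid: 32,000 credits.

Ranking the bids: Elif 57,000 credits, then Omar 32,000 credits, then Bob 30,500 credits, then Priya 12,000 credits.
Elif has the highest bid, so Elif wins.
The second-highest bid is 32,000 credits, which exceeds the reserve, so that sets the price.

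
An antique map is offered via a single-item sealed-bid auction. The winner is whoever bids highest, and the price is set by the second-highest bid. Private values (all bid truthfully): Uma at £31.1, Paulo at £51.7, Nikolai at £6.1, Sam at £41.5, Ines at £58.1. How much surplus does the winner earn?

£6.4

Ranking the bids: Ines £58.1, then Paulo £51.7, then Sam £41.5, then Uma £31.1, then Nikolai £6.1.
Ines wins with the top bid and pays the second-highest, £51.7.
Surplus = £58.1 − £51.7 = £6.4.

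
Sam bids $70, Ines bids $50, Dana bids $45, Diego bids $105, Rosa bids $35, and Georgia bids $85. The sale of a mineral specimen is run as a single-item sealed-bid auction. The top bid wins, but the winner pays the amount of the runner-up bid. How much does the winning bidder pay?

The winner pays $85.

Ranking the bids: Diego $105; Georgia $85; Sam $70; Ines $50; Dana $45; Rosa $35.
Diego has the highest bid, so Diego wins.
The second-highest bid is $85, so that is what Diego pays.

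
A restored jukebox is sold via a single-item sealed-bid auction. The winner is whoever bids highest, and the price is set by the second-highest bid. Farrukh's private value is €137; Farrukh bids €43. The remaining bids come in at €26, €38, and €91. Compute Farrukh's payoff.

Highest competing bid: €91.
Farrukh's bid €43 is not the highest, so Farrukh loses, pays nothing, and earns zero payoff.

Payoff = €0.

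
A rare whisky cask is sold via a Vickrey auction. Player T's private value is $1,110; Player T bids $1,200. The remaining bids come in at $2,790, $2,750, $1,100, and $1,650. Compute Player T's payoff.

Highest competing bid: $2,790.
Player T's bid $1,200 is not the highest, so Player T loses, pays nothing, and earns zero payoff.

Payoff = $0.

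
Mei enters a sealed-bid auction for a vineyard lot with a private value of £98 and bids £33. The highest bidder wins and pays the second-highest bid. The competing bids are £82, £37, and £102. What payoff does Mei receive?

Highest competing bid: £102.
Mei's bid £33 is not the highest, so Mei loses, pays nothing, and earns zero payoff.

Payoff = £0.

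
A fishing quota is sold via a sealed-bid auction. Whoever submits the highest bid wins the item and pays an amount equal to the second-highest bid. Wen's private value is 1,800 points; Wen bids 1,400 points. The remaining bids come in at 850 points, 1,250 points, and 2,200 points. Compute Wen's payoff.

0 points

Highest competing bid: 2,200 points.
Wen's bid 1,400 points is not the highest, so Wen loses, pays nothing, and earns zero payoff.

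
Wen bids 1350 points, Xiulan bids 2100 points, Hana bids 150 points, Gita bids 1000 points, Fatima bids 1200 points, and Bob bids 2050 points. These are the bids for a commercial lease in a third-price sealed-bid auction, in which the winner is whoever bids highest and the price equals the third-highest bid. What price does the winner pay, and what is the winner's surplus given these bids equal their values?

Sorted high to low: Xiulan 2100 points, then Bob 2050 points, then Wen 1350 points, then Fatima 1200 points, then Gita 1000 points, then Hana 150 points.
Xiulan is the highest bidder, so Xiulan wins.
Under the third-price rule, the price is the third-highest bid: 1350 points.
Surplus = 2100 points − 1350 points = 750 points.

Price 1350 points; surplus 750 points.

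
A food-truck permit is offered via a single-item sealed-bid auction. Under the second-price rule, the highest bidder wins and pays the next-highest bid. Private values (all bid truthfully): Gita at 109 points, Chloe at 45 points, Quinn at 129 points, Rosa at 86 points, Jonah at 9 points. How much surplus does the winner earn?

20 points

Bids in descending order: Quinn 129 points > Gita 109 points > Rosa 86 points > Chloe 45 points > Jonah 9 points.
Quinn wins with the top bid and pays the second-highest, 109 points.
Surplus = 129 points − 109 points = 20 points.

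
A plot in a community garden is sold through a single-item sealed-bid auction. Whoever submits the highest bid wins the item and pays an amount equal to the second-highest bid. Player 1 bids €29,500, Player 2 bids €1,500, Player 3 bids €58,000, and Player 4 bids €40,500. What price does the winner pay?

Price paid: €40,500.

Ranking the bids: Player 3 €58,000, then Player 4 €40,500, then Player 1 €29,500, then Player 2 €1,500.
Player 3 has the highest bid, so Player 3 wins.
The second-highest bid is €40,500, so that is what Player 3 pays.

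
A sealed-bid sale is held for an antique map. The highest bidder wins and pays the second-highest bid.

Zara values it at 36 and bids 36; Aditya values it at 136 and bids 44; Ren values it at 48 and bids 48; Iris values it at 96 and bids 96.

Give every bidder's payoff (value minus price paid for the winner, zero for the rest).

Bids in descending order: Iris 96; Ren 48; Aditya 44; Zara 36.
Iris has the top bid and wins; the price is the second-highest bid, 48.
Iris's payoff = 96 − 48 = 48. All other bidders lose, so their payoff is 0.

Zara 0, Aditya 0, Ren 0, Iris 48.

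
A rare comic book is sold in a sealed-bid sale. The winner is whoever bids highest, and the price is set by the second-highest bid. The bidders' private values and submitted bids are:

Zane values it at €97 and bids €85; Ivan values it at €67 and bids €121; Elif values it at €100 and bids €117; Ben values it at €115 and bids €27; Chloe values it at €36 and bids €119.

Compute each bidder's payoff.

Sorted high to low: Ivan €121 > Chloe €119 > Elif €117 > Zane €85 > Ben €27.
Ivan has the top bid and wins; the price is the second-highest bid, €119.
Ivan's payoff = €67 − €119 = -€52. All other bidders lose, so their payoff is 0.

Zane €0, Ivan -€52, Elif €0, Ben €0, Chloe €0.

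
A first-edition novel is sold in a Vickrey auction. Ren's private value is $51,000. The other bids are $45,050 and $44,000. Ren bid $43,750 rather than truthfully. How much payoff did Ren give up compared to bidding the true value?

The highest competing bid is $45,050.
Bidding truthfully at $51,000: Ren has the top bid, wins, and pays the second-highest bid $45,050. Payoff = $51,000 − $45,050 = $5,950.
Bidding $43,750: the top bid is $45,050 (a rival), so Ren loses. Payoff = $0.
Regret = truthful payoff − actual payoff = $5,950 − $0 = $5,950.

Payoff forgone: $5,950.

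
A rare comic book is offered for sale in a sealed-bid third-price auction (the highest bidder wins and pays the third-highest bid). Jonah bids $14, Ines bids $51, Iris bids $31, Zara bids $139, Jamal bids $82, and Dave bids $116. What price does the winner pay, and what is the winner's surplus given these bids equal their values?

Price $82; surplus $57.

Bids in descending order: Zara $139, then Dave $116, then Jamal $82, then Ines $51, then Iris $31, then Jonah $14.
Zara is the highest bidder, so Zara wins.
Under the third-price rule, the price is the third-highest bid: $82.
Surplus = $139 − $82 = $57.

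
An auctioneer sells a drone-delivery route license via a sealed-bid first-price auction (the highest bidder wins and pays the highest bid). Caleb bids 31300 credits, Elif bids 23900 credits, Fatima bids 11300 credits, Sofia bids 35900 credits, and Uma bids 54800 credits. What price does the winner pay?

Sorted high to low: Uma 54800 credits; Sofia 35900 credits; Caleb 31300 credits; Elif 23900 credits; Fatima 11300 credits.
Uma is the highest bidder, so Uma wins.
Under the first-price rule, the price is the highest bid: 54800 credits.

54800 credits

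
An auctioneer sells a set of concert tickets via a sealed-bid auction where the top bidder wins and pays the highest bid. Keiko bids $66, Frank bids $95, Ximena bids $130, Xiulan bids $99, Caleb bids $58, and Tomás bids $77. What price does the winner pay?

Ranking the bids: Ximena $130; Xiulan $99; Frank $95; Tomás $77; Keiko $66; Caleb $58.
Ximena is the highest bidder, so Ximena wins.
Under the first-price rule, the price is the highest bid: $130.

The winner pays $130.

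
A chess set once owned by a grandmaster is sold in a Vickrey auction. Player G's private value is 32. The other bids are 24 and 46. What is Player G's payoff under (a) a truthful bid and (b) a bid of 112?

(a) 0  (b) -14

The highest competing bid is 46.
Bidding truthfully at 32: the top bid is 46 (a rival), so Player G loses. Payoff = 0.
Bidding 112: Player G has the top bid, wins, and pays the second-highest bid 46. Payoff = 32 − 46 = -14.
Deviating from a truthful bid can only lose payoff in a second-price auction — never gain.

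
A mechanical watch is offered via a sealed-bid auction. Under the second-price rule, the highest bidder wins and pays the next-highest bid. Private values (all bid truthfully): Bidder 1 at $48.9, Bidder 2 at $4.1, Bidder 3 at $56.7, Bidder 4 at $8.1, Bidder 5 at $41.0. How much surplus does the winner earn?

Winner's surplus: $7.8.

Sorted high to low: Bidder 3 $56.7, then Bidder 1 $48.9, then Bidder 5 $41.0, then Bidder 4 $8.1, then Bidder 2 $4.1.
Bidder 3 wins with the top bid and pays the second-highest, $48.9.
Surplus = $56.7 − $48.9 = $7.8.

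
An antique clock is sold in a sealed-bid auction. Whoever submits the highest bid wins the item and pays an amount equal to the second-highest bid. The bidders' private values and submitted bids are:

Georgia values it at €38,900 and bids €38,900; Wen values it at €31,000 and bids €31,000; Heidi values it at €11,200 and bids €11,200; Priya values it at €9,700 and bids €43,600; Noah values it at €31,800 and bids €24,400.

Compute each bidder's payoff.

Payoffs: Georgia €0, Wen €0, Heidi €0, Priya -€29,200, Noah €0.

Ranking the bids: Priya €43,600, then Georgia €38,900, then Wen €31,000, then Noah €24,400, then Heidi €11,200.
Priya has the top bid and wins; the price is the second-highest bid, €38,900.
Priya's payoff = €9,700 − €38,900 = -€29,200. All other bidders lose, so their payoff is 0.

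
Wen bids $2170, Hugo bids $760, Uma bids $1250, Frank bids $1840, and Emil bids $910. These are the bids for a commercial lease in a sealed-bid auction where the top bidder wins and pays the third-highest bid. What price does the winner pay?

Ranking the bids: Wen $2170 > Frank $1840 > Uma $1250 > Emil $910 > Hugo $760.
Wen is the highest bidder, so Wen wins.
Under the third-price rule, the price is the third-highest bid: $1250.

$1250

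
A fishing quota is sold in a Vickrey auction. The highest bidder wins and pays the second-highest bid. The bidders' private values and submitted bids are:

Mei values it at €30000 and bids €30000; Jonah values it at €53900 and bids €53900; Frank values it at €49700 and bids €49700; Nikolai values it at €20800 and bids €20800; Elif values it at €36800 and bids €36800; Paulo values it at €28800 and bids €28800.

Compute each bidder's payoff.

Ranking the bids: Jonah €53900; Frank €49700; Elif €36800; Mei €30000; Paulo €28800; Nikolai €20800.
Jonah has the top bid and wins; the price is the second-highest bid, €49700.
Jonah's payoff = €53900 − €49700 = €4200. All other bidders lose, so their payoff is 0.

Mei €0, Jonah €4200, Frank €0, Nikolai €0, Elif €0, Paulo €0.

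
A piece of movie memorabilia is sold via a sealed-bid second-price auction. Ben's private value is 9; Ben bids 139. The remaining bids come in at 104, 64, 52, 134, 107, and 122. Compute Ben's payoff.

Ben's payoff: -125.

Highest competing bid: 134.
Ben's bid 139 is the highest overall, so Ben wins and pays the second-highest bid, 134.
Payoff = value − price = 9 − 134 = -125.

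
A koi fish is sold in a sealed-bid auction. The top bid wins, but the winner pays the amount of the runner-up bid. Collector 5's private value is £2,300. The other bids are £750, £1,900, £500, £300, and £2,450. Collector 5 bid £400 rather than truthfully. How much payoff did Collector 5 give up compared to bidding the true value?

Regret: £0.

The highest competing bid is £2,450.
Bidding truthfully at £2,300: the top bid is £2,450 (a rival), so Collector 5 loses. Payoff = £0.
Bidding £400: the top bid is £2,450 (a rival), so Collector 5 loses. Payoff = £0.
Regret = truthful payoff − actual payoff = £0 − £0 = £0.
The bid only affects whether you win, not the price — here both bids land on the same side of the top rival bid, so the deviation is payoff-neutral.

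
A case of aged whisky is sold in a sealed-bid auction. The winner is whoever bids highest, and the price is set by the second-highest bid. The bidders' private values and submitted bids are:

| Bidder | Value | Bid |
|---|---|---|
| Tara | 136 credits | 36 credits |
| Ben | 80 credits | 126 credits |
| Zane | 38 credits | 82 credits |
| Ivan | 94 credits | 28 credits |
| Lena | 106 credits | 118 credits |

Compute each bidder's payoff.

Sorted high to low: Ben 126 credits, then Lena 118 credits, then Zane 82 credits, then Tara 36 credits, then Ivan 28 credits.
Ben has the top bid and wins; the price is the second-highest bid, 118 credits.
Ben's payoff = 80 credits − 118 credits = -38 credits. All other bidders lose, so their payoff is 0.

Tara 0 credits, Ben -38 credits, Zane 0 credits, Ivan 0 credits, Lena 0 credits.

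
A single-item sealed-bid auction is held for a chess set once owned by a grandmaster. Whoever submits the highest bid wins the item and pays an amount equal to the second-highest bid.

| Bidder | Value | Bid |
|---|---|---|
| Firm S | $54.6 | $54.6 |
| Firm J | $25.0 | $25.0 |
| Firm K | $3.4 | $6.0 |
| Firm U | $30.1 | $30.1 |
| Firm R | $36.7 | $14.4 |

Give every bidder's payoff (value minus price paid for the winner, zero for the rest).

Firm S $24.5, Firm J $0.0, Firm K $0.0, Firm U $0.0, Firm R $0.0.

Sorted high to low: Firm S $54.6, then Firm U $30.1, then Firm J $25.0, then Firm R $14.4, then Firm K $6.0.
Firm S has the top bid and wins; the price is the second-highest bid, $30.1.
Firm S's payoff = $54.6 − $30.1 = $24.5. All other bidders lose, so their payoff is 0.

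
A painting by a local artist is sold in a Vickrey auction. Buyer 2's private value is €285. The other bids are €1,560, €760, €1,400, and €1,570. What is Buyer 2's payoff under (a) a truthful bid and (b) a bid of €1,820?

(a) €0  (b) -€1,285

The highest competing bid is €1,570.
Bidding truthfully at €285: the top bid is €1,570 (a rival), so Buyer 2 loses. Payoff = €0.
Bidding €1,820: Buyer 2 has the top bid, wins, and pays the second-highest bid €1,570. Payoff = €285 − €1,570 = -€1,285.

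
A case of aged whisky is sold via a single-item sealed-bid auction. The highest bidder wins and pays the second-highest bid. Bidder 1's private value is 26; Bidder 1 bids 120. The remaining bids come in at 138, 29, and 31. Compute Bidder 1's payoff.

Highest competing bid: 138.
Bidder 1's bid 120 is not the highest, so Bidder 1 loses, pays nothing, and earns zero payoff.

The bidder's payoff: 0.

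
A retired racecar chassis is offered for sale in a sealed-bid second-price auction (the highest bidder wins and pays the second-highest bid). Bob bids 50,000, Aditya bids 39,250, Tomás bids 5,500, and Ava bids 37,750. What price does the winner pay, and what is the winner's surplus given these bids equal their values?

Sorted high to low: Bob 50,000, then Aditya 39,250, then Ava 37,750, then Tomás 5,500.
Bob is the highest bidder, so Bob wins.
Under the second-price rule, the price is the second-highest bid: 39,250.
Surplus = 50,000 − 39,250 = 10,750.

Price 39,250; surplus 10,750.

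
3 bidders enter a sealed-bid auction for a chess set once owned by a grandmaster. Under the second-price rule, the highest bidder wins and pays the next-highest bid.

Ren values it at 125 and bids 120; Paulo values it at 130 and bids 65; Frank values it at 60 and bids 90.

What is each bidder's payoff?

Sorted high to low: Ren 120 > Frank 90 > Paulo 65.
Ren has the top bid and wins; the price is the second-highest bid, 90.
Ren's payoff = 125 − 90 = 35. All other bidders lose, so their payoff is 0.

Payoffs: Ren 35, Paulo 0, Frank 0.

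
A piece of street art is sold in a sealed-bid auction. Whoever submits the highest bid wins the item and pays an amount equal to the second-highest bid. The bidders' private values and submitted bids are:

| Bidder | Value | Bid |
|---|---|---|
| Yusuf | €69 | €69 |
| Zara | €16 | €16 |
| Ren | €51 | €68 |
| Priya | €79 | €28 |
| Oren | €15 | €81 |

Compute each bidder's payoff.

Payoffs: Yusuf €0, Zara €0, Ren €0, Priya €0, Oren -€54.

Ranking the bids: Oren €81; Yusuf €69; Ren €68; Priya €28; Zara €16.
Oren has the top bid and wins; the price is the second-highest bid, €69.
Oren's payoff = €15 − €69 = -€54. All other bidders lose, so their payoff is 0.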